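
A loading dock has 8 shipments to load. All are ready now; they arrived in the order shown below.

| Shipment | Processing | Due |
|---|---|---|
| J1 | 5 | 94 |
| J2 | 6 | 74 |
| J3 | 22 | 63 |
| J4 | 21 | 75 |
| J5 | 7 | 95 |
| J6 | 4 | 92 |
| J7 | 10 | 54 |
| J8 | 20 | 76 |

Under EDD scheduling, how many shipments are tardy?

1

EDD (increasing due date): J7 J3 J2 J4 J8 J6 J1 J5.
J7: 0→10, due 54, tardiness 0
J3: 10→32, due 63, tardiness 0
J2: 32→38, due 74, tardiness 0
J4: 38→59, due 75, tardiness 0
J8: 59→79, due 76, tardiness 3
J6: 79→83, due 92, tardiness 0
J1: 83→88, due 94, tardiness 0
J5: 88→95, due 95, tardiness 0
Late shipments: 1.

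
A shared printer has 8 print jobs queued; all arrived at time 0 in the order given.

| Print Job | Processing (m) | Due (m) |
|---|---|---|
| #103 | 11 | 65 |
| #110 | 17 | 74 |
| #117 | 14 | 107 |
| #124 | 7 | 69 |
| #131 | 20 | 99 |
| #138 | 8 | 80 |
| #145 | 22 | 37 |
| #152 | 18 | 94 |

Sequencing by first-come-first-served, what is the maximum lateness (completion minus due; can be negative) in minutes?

62

FIFO (arrival order): #103 #110 #117 #124 #131 #138 #145 #152.
#103: 0→11, due 65, lateness -54
#110: 11→28, due 74, lateness -46
#117: 28→42, due 107, lateness -65
#124: 42→49, due 69, lateness -20
#131: 49→69, due 99, lateness -30
#138: 69→77, due 80, lateness -3
#145: 77→99, due 37, lateness 62
#152: 99→117, due 94, lateness 23
Maximum = 62.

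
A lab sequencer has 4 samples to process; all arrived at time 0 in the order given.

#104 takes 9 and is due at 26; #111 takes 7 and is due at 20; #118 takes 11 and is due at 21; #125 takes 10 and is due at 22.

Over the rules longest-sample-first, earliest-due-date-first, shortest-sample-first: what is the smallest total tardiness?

17

LPT (decreasing processing time): #118 #125 #104 #111.
#118: 0→11, due 21, tardiness 0
#125: 11→21, due 22, tardiness 0
#104: 21→30, due 26, tardiness 4
#111: 30→37, due 20, tardiness 17
Sum = 0+0+4+17 = 21.
EDD (increasing due date): #111 #118 #125 #104.
#111: 0→7, due 20, tardiness 0
#118: 7→18, due 21, tardiness 0
#125: 18→28, due 22, tardiness 6
#104: 28→37, due 26, tardiness 11
Sum = 0+0+6+11 = 17.
SPT (increasing processing time): #111 #104 #125 #118.
#111: 0→7, due 20, tardiness 0
#104: 7→16, due 26, tardiness 0
#125: 16→26, due 22, tardiness 4
#118: 26→37, due 21, tardiness 16
Sum = 0+0+4+16 = 20.
LPT 21, EDD 17, SPT 20 → minimum 17.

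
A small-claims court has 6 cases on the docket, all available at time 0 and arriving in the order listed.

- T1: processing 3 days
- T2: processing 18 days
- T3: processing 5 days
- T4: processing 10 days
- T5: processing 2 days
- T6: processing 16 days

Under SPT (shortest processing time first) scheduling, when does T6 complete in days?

SPT (increasing processing time): T5 T1 T3 T4 T6 T2.
T5: 0→2
T1: 2→5
T3: 5→10
T4: 10→20
T6: 20→36

36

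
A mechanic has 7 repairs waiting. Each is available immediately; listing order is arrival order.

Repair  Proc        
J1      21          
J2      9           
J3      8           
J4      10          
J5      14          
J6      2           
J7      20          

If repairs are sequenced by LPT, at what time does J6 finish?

84

LPT (decreasing processing time): J1 J7 J5 J4 J2 J3 J6.
J1: 0→21
J7: 21→41
J5: 41→55
J4: 55→65
J2: 65→74
J3: 74→82
J6: 82→84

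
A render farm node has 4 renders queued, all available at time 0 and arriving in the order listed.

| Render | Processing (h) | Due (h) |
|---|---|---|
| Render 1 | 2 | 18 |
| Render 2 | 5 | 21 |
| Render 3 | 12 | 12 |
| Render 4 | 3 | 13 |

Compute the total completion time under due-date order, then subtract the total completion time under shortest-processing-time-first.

EDD (increasing due date): Render 3 Render 4 Render 1 Render 2.
Render 3: 0→12
Render 4: 12→15
Render 1: 15→17
Render 2: 17→22
Sum = 12+15+17+22 = 66.
SPT (increasing processing time): Render 1 Render 4 Render 2 Render 3.
Render 1: 0→2
Render 4: 2→5
Render 2: 5→10
Render 3: 10→22
Sum = 2+5+10+22 = 39.
Difference = 66 − 39 = 27.

27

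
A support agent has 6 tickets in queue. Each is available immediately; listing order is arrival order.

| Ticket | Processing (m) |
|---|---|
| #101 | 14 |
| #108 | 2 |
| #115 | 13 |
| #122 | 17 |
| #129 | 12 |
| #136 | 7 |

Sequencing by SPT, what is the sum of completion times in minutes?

179

SPT (increasing processing time): #108 #136 #129 #115 #101 #122.
#108: 0→2
#136: 2→9
#129: 9→21
#115: 21→34
#101: 34→48
#122: 48→65
Sum = 2+9+21+34+48+65 = 179.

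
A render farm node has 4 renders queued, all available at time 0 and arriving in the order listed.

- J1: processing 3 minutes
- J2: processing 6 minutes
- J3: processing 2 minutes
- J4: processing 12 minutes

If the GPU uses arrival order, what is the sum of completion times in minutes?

46

FIFO (arrival order): J1 J2 J3 J4.
J1: 0→3
J2: 3→9
J3: 9→11
J4: 11→23
Sum = 3+9+11+23 = 46.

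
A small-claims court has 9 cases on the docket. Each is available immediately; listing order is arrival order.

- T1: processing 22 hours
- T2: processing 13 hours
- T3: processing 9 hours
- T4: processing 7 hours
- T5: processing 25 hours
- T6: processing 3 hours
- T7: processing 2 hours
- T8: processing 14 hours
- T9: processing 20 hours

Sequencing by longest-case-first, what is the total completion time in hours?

755

LPT (decreasing processing time): T5 T1 T9 T8 T2 T3 T4 T6 T7.
T5: 0→25
T1: 25→47
T9: 47→67
T8: 67→81
T2: 81→94
T3: 94→103
T4: 103→110
T6: 110→113
T7: 113→115
Sum = 25+47+67+81+94+103+110+113+115 = 755.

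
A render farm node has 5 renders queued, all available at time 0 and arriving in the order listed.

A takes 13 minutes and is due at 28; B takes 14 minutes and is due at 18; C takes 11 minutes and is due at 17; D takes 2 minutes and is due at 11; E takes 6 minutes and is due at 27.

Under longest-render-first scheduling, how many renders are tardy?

LPT (decreasing processing time): B A C E D.
B: 0→14, due 18, tardiness 0
A: 14→27, due 28, tardiness 0
C: 27→38, due 17, tardiness 21
E: 38→44, due 27, tardiness 17
D: 44→46, due 11, tardiness 35
Late renders: 3.

3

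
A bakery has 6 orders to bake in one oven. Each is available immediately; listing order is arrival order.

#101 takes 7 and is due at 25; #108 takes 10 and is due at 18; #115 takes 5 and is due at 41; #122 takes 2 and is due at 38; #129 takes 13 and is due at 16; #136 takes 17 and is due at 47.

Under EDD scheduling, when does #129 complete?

13

EDD (increasing due date): #129 #108 #101 #122 #115 #136.
#129: 0→13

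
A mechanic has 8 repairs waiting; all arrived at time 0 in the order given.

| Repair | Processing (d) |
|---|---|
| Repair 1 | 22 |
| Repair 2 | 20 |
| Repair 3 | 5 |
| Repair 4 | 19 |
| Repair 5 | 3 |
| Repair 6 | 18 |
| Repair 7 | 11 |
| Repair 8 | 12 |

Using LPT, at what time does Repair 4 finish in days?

LPT (decreasing processing time): Repair 1 Repair 2 Repair 4 Repair 6 Repair 8 Repair 7 Repair 3 Repair 5.
Repair 1: 0→22
Repair 2: 22→42
Repair 4: 42→61

61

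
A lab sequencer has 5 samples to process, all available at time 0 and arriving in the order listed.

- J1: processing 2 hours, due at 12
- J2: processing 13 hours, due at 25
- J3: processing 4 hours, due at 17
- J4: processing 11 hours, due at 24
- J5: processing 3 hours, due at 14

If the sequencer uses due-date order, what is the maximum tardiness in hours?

8

EDD (increasing due date): J1 J5 J3 J4 J2.
J1: 0→2, due 12, tardiness 0
J5: 2→5, due 14, tardiness 0
J3: 5→9, due 17, tardiness 0
J4: 9→20, due 24, tardiness 0
J2: 20→33, due 25, tardiness 8
Maximum = 8.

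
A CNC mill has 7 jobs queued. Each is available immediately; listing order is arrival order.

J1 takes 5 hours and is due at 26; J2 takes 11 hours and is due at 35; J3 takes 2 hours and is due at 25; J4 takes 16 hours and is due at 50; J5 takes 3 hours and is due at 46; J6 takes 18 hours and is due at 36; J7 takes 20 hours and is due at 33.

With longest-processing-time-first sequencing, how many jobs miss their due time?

6

LPT (decreasing processing time): J7 J6 J4 J2 J1 J5 J3.
J7: 0→20, due 33, tardiness 0
J6: 20→38, due 36, tardiness 2
J4: 38→54, due 50, tardiness 4
J2: 54→65, due 35, tardiness 30
J1: 65→70, due 26, tardiness 44
J5: 70→73, due 46, tardiness 27
J3: 73→75, due 25, tardiness 50
Late jobs: 6.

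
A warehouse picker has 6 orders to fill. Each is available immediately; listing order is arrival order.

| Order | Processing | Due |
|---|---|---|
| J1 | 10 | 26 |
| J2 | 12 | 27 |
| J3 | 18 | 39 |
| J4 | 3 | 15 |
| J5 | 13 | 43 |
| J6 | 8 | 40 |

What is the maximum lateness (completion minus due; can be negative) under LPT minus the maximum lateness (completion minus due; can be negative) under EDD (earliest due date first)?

LPT (decreasing processing time): J3 J5 J2 J1 J6 J4.
J3: 0→18, due 39, lateness -21
J5: 18→31, due 43, lateness -12
J2: 31→43, due 27, lateness 16
J1: 43→53, due 26, lateness 27
J6: 53→61, due 40, lateness 21
J4: 61→64, due 15, lateness 49
Maximum = 49.
EDD (increasing due date): J4 J1 J2 J3 J6 J5.
J4: 0→3, due 15, lateness -12
J1: 3→13, due 26, lateness -13
J2: 13→25, due 27, lateness -2
J3: 25→43, due 39, lateness 4
J6: 43→51, due 40, lateness 11
J5: 51→64, due 43, lateness 21
Maximum = 21.
Difference = 49 − 21 = 28.

28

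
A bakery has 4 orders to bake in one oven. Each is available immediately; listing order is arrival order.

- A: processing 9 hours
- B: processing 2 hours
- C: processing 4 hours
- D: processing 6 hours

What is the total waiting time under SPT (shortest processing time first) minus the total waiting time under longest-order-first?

SPT (increasing processing time): B C D A.
B: waits 0, runs 0→2
C: waits 2, runs 2→6
D: waits 6, runs 6→12
A: waits 12, runs 12→21
Sum = 0+2+6+12 = 20.
LPT (decreasing processing time): A D C B.
A: waits 0, runs 0→9
D: waits 9, runs 9→15
C: waits 15, runs 15→19
B: waits 19, runs 19→21
Sum = 0+9+15+19 = 43.
Difference = 20 − 43 = -23.

-23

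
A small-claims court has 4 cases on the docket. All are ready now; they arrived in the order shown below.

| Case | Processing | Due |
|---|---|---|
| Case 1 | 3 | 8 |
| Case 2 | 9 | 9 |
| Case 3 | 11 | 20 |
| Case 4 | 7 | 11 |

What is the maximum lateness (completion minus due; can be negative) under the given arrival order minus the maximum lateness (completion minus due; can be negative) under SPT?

9

FIFO (arrival order): Case 1 Case 2 Case 3 Case 4.
Case 1: 0→3, due 8, lateness -5
Case 2: 3→12, due 9, lateness 3
Case 3: 12→23, due 20, lateness 3
Case 4: 23→30, due 11, lateness 19
Maximum = 19.
SPT (increasing processing time): Case 1 Case 4 Case 2 Case 3.
Case 1: 0→3, due 8, lateness -5
Case 4: 3→10, due 11, lateness -1
Case 2: 10→19, due 9, lateness 10
Case 3: 19→30, due 20, lateness 10
Maximum = 10.
Difference = 19 − 10 = 9.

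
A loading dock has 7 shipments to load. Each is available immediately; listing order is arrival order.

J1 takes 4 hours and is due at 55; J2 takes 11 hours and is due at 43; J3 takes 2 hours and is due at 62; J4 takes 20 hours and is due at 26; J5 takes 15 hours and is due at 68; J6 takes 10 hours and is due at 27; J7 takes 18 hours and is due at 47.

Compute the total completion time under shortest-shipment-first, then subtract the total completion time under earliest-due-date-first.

SPT (increasing processing time): J3 J1 J6 J2 J5 J7 J4.
J3: 0→2
J1: 2→6
J6: 6→16
J2: 16→27
J5: 27→42
J7: 42→60
J4: 60→80
Sum = 2+6+16+27+42+60+80 = 233.
EDD (increasing due date): J4 J6 J2 J7 J1 J3 J5.
J4: 0→20
J6: 20→30
J2: 30→41
J7: 41→59
J1: 59→63
J3: 63→65
J5: 65→80
Sum = 20+30+41+59+63+65+80 = 358.
Difference = 233 − 358 = -125.

-125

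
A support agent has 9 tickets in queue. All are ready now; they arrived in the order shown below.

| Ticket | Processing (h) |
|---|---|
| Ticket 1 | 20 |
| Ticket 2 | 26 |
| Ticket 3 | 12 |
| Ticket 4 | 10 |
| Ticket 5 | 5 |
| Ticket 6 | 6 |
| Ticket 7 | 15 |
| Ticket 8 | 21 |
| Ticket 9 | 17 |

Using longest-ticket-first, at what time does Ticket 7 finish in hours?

99

LPT (decreasing processing time): Ticket 2 Ticket 8 Ticket 1 Ticket 9 Ticket 7 Ticket 3 Ticket 4 Ticket 6 Ticket 5.
Ticket 2: 0→26
Ticket 8: 26→47
Ticket 1: 47→67
Ticket 9: 67→84
Ticket 7: 84→99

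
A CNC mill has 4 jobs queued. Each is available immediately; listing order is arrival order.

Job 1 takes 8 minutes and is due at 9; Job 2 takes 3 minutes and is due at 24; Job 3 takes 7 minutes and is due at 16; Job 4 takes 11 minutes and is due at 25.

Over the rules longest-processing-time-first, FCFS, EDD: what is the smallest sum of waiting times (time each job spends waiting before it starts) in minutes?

37

LPT (decreasing processing time): Job 4 Job 1 Job 3 Job 2.
Job 4: waits 0, runs 0→11
Job 1: waits 11, runs 11→19
Job 3: waits 19, runs 19→26
Job 2: waits 26, runs 26→29
Sum = 0+11+19+26 = 56.
FIFO (arrival order): Job 1 Job 2 Job 3 Job 4.
Job 1: waits 0, runs 0→8
Job 2: waits 8, runs 8→11
Job 3: waits 11, runs 11→18
Job 4: waits 18, runs 18→29
Sum = 0+8+11+18 = 37.
EDD (increasing due date): Job 1 Job 3 Job 2 Job 4.
Job 1: waits 0, runs 0→8
Job 3: waits 8, runs 8→15
Job 2: waits 15, runs 15→18
Job 4: waits 18, runs 18→29
Sum = 0+8+15+18 = 41.
LPT 56, FIFO 37, EDD 41 → minimum 37.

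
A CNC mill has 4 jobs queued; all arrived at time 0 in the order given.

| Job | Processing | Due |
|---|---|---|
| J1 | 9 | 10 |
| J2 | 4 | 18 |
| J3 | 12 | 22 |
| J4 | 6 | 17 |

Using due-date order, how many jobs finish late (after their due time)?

EDD (increasing due date): J1 J4 J2 J3.
J1: 0→9, due 10, tardiness 0
J4: 9→15, due 17, tardiness 0
J2: 15→19, due 18, tardiness 1
J3: 19→31, due 22, tardiness 9
Late jobs: 2.

2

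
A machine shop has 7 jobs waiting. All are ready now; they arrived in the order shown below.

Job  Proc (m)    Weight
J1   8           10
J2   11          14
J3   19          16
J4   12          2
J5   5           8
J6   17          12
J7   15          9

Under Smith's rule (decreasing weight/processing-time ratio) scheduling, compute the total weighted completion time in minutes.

2761

WSPT (decreasing weight/processing-time ratio): J5 J2 J1 J3 J6 J7 J4.
J5: finishes 5, weight 8, w·C = 40
J2: finishes 16, weight 14, w·C = 224
J1: finishes 24, weight 10, w·C = 240
J3: finishes 43, weight 16, w·C = 688
J6: finishes 60, weight 12, w·C = 720
J7: finishes 75, weight 9, w·C = 675
J4: finishes 87, weight 2, w·C = 174
Sum = 40+224+240+688+720+675+174 = 2761.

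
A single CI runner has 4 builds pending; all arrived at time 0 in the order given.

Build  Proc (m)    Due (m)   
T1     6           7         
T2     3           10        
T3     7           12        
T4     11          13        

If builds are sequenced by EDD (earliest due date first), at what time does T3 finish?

EDD (increasing due date): T1 T2 T3 T4.
T1: 0→6
T2: 6→9
T3: 9→16

16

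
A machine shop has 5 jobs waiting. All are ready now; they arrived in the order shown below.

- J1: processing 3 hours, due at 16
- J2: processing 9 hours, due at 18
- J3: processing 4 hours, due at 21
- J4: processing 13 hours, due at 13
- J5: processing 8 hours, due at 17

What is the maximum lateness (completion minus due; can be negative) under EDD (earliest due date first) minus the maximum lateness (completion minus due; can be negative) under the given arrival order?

-4

EDD (increasing due date): J4 J1 J5 J2 J3.
J4: 0→13, due 13, lateness 0
J1: 13→16, due 16, lateness 0
J5: 16→24, due 17, lateness 7
J2: 24→33, due 18, lateness 15
J3: 33→37, due 21, lateness 16
Maximum = 16.
FIFO (arrival order): J1 J2 J3 J4 J5.
J1: 0→3, due 16, lateness -13
J2: 3→12, due 18, lateness -6
J3: 12→16, due 21, lateness -5
J4: 16→29, due 13, lateness 16
J5: 29→37, due 17, lateness 20
Maximum = 20.
Difference = 16 − 20 = -4.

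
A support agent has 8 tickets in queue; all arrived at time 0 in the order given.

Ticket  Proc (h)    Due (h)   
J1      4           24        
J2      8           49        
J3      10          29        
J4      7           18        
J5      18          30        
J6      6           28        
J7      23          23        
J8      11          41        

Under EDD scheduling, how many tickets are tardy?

7

EDD (increasing due date): J4 J7 J1 J6 J3 J5 J8 J2.
J4: 0→7, due 18, tardiness 0
J7: 7→30, due 23, tardiness 7
J1: 30→34, due 24, tardiness 10
J6: 34→40, due 28, tardiness 12
J3: 40→50, due 29, tardiness 21
J5: 50→68, due 30, tardiness 38
J8: 68→79, due 41, tardiness 38
J2: 79→87, due 49, tardiness 38
Late tickets: 7.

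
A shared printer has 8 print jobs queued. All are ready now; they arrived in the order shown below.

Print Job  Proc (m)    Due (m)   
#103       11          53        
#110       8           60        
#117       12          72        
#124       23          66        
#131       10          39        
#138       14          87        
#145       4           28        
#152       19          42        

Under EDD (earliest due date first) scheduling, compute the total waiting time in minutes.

309

EDD (increasing due date): #145 #131 #152 #103 #110 #124 #117 #138.
#145: waits 0, runs 0→4
#131: waits 4, runs 4→14
#152: waits 14, runs 14→33
#103: waits 33, runs 33→44
#110: waits 44, runs 44→52
#124: waits 52, runs 52→75
#117: waits 75, runs 75→87
#138: waits 87, runs 87→101
Sum = 0+4+14+33+44+52+75+87 = 309.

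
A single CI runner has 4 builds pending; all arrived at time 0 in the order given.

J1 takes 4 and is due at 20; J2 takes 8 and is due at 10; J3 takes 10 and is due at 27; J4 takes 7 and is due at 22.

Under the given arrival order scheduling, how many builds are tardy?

FIFO (arrival order): J1 J2 J3 J4.
J1: 0→4, due 20, tardiness 0
J2: 4→12, due 10, tardiness 2
J3: 12→22, due 27, tardiness 0
J4: 22→29, due 22, tardiness 7
Late builds: 2.

2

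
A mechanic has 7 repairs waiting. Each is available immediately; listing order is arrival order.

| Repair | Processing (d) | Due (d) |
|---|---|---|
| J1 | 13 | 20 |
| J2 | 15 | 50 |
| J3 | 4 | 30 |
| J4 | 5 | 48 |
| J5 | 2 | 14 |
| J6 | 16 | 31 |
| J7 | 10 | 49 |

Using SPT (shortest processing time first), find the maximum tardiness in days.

SPT (increasing processing time): J5 J3 J4 J7 J1 J2 J6.
J5: 0→2, due 14, tardiness 0
J3: 2→6, due 30, tardiness 0
J4: 6→11, due 48, tardiness 0
J7: 11→21, due 49, tardiness 0
J1: 21→34, due 20, tardiness 14
J2: 34→49, due 50, tardiness 0
J6: 49→65, due 31, tardiness 34
Maximum = 34.

34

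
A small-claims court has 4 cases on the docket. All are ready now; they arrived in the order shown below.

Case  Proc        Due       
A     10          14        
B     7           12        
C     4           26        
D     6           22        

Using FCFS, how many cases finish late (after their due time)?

FIFO (arrival order): A B C D.
A: 0→10, due 14, tardiness 0
B: 10→17, due 12, tardiness 5
C: 17→21, due 26, tardiness 0
D: 21→27, due 22, tardiness 5
Late cases: 2.

2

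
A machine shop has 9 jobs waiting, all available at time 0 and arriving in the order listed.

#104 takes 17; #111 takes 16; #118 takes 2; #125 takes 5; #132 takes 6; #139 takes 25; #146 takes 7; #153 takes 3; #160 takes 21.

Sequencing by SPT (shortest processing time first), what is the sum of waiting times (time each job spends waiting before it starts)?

SPT (increasing processing time): #118 #153 #125 #132 #146 #111 #104 #160 #139.
#118: waits 0, runs 0→2
#153: waits 2, runs 2→5
#125: waits 5, runs 5→10
#132: waits 10, runs 10→16
#146: waits 16, runs 16→23
#111: waits 23, runs 23→39
#104: waits 39, runs 39→56
#160: waits 56, runs 56→77
#139: waits 77, runs 77→102
Sum = 0+2+5+10+16+23+39+56+77 = 228.

228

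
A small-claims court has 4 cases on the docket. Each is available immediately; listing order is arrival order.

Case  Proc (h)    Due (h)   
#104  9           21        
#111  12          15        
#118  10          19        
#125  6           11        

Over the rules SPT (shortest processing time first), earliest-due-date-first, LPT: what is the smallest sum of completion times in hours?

83

SPT (increasing processing time): #125 #104 #118 #111.
#125: 0→6
#104: 6→15
#118: 15→25
#111: 25→37
Sum = 6+15+25+37 = 83.
EDD (increasing due date): #125 #111 #118 #104.
#125: 0→6
#111: 6→18
#118: 18→28
#104: 28→37
Sum = 6+18+28+37 = 89.
LPT (decreasing processing time): #111 #118 #104 #125.
#111: 0→12
#118: 12→22
#104: 22→31
#125: 31→37
Sum = 12+22+31+37 = 102.
SPT 83, EDD 89, LPT 102 → minimum 83.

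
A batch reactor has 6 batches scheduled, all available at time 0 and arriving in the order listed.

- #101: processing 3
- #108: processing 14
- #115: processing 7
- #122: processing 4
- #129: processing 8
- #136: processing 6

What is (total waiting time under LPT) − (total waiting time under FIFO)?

31

LPT (decreasing processing time): #108 #129 #115 #136 #122 #101.
#108: waits 0, runs 0→14
#129: waits 14, runs 14→22
#115: waits 22, runs 22→29
#136: waits 29, runs 29→35
#122: waits 35, runs 35→39
#101: waits 39, runs 39→42
Sum = 0+14+22+29+35+39 = 139.
FIFO (arrival order): #101 #108 #115 #122 #129 #136.
#101: waits 0, runs 0→3
#108: waits 3, runs 3→17
#115: waits 17, runs 17→24
#122: waits 24, runs 24→28
#129: waits 28, runs 28→36
#136: waits 36, runs 36→42
Sum = 0+3+17+24+28+36 = 108.
Difference = 139 − 108 = 31.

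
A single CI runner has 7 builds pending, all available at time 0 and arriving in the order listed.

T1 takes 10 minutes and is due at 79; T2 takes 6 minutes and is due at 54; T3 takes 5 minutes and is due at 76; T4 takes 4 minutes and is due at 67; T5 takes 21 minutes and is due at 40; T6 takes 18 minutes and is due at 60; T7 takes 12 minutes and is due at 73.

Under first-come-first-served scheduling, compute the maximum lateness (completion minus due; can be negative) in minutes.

6

FIFO (arrival order): T1 T2 T3 T4 T5 T6 T7.
T1: 0→10, due 79, lateness -69
T2: 10→16, due 54, lateness -38
T3: 16→21, due 76, lateness -55
T4: 21→25, due 67, lateness -42
T5: 25→46, due 40, lateness 6
T6: 46→64, due 60, lateness 4
T7: 64→76, due 73, lateness 3
Maximum = 6.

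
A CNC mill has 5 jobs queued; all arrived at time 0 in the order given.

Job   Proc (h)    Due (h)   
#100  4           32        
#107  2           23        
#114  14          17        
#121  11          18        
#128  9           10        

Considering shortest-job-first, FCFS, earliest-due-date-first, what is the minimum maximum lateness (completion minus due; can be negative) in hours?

SPT (increasing processing time): #107 #100 #128 #121 #114.
#107: 0→2, due 23, lateness -21
#100: 2→6, due 32, lateness -26
#128: 6→15, due 10, lateness 5
#121: 15→26, due 18, lateness 8
#114: 26→40, due 17, lateness 23
Maximum = 23.
FIFO (arrival order): #100 #107 #114 #121 #128.
#100: 0→4, due 32, lateness -28
#107: 4→6, due 23, lateness -17
#114: 6→20, due 17, lateness 3
#121: 20→31, due 18, lateness 13
#128: 31→40, due 10, lateness 30
Maximum = 30.
EDD (increasing due date): #128 #114 #121 #107 #100.
#128: 0→9, due 10, lateness -1
#114: 9→23, due 17, lateness 6
#121: 23→34, due 18, lateness 16
#107: 34→36, due 23, lateness 13
#100: 36→40, due 32, lateness 8
Maximum = 16.
SPT 23, FIFO 30, EDD 16 → minimum 16.

16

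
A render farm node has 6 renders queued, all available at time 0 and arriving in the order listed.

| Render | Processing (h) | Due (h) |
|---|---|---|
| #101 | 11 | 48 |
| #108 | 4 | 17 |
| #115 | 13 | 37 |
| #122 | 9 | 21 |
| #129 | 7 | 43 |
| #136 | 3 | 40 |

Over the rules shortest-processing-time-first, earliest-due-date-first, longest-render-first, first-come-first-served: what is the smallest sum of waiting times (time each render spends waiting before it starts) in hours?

SPT (increasing processing time): #136 #108 #129 #122 #101 #115.
#136: waits 0, runs 0→3
#108: waits 3, runs 3→7
#129: waits 7, runs 7→14
#122: waits 14, runs 14→23
#101: waits 23, runs 23→34
#115: waits 34, runs 34→47
Sum = 0+3+7+14+23+34 = 81.
EDD (increasing due date): #108 #122 #115 #136 #129 #101.
#108: waits 0, runs 0→4
#122: waits 4, runs 4→13
#115: waits 13, runs 13→26
#136: waits 26, runs 26→29
#129: waits 29, runs 29→36
#101: waits 36, runs 36→47
Sum = 0+4+13+26+29+36 = 108.
LPT (decreasing processing time): #115 #101 #122 #129 #108 #136.
#115: waits 0, runs 0→13
#101: waits 13, runs 13→24
#122: waits 24, runs 24→33
#129: waits 33, runs 33→40
#108: waits 40, runs 40→44
#136: waits 44, runs 44→47
Sum = 0+13+24+33+40+44 = 154.
FIFO (arrival order): #101 #108 #115 #122 #129 #136.
#101: waits 0, runs 0→11
#108: waits 11, runs 11→15
#115: waits 15, runs 15→28
#122: waits 28, runs 28→37
#129: waits 37, runs 37→44
#136: waits 44, runs 44→47
Sum = 0+11+15+28+37+44 = 135.
SPT 81, EDD 108, LPT 154, FIFO 135 → minimum 81.

81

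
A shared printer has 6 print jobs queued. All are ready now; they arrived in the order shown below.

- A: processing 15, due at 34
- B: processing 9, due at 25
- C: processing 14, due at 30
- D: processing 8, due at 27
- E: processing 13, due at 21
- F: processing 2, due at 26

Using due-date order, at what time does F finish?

24

EDD (increasing due date): E B F D C A.
E: 0→13
B: 13→22
F: 22→24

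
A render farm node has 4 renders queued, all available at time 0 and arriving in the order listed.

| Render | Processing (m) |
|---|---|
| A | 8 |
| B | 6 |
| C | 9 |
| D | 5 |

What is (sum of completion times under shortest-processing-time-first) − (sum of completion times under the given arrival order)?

SPT (increasing processing time): D B A C.
D: 0→5
B: 5→11
A: 11→19
C: 19→28
Sum = 5+11+19+28 = 63.
FIFO (arrival order): A B C D.
A: 0→8
B: 8→14
C: 14→23
D: 23→28
Sum = 8+14+23+28 = 73.
Difference = 63 − 73 = -10.

-10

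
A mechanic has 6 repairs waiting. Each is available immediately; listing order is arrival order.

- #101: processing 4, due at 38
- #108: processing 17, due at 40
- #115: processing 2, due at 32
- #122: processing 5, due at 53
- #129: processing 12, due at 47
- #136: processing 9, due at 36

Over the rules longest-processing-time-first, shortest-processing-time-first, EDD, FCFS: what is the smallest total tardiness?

0

LPT (decreasing processing time): #108 #129 #136 #122 #101 #115.
#108: 0→17, due 40, tardiness 0
#129: 17→29, due 47, tardiness 0
#136: 29→38, due 36, tardiness 2
#122: 38→43, due 53, tardiness 0
#101: 43→47, due 38, tardiness 9
#115: 47→49, due 32, tardiness 17
Sum = 0+0+2+0+9+17 = 28.
SPT (increasing processing time): #115 #101 #122 #136 #129 #108.
#115: 0→2, due 32, tardiness 0
#101: 2→6, due 38, tardiness 0
#122: 6→11, due 53, tardiness 0
#136: 11→20, due 36, tardiness 0
#129: 20→32, due 47, tardiness 0
#108: 32→49, due 40, tardiness 9
Sum = 0+0+0+0+0+9 = 9.
EDD (increasing due date): #115 #136 #101 #108 #129 #122.
#115: 0→2, due 32, tardiness 0
#136: 2→11, due 36, tardiness 0
#101: 11→15, due 38, tardiness 0
#108: 15→32, due 40, tardiness 0
#129: 32→44, due 47, tardiness 0
#122: 44→49, due 53, tardiness 0
Sum = 0+0+0+0+0+0 = 0.
FIFO (arrival order): #101 #108 #115 #122 #129 #136.
#101: 0→4, due 38, tardiness 0
#108: 4→21, due 40, tardiness 0
#115: 21→23, due 32, tardiness 0
#122: 23→28, due 53, tardiness 0
#129: 28→40, due 47, tardiness 0
#136: 40→49, due 36, tardiness 13
Sum = 0+0+0+0+0+13 = 13.
LPT 28, SPT 9, EDD 0, FIFO 13 → minimum 0.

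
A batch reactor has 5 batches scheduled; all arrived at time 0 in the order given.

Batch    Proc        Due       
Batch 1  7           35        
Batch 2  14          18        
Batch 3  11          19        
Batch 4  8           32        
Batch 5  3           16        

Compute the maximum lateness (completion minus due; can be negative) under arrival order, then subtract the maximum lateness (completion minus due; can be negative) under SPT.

FIFO (arrival order): Batch 1 Batch 2 Batch 3 Batch 4 Batch 5.
Batch 1: 0→7, due 35, lateness -28
Batch 2: 7→21, due 18, lateness 3
Batch 3: 21→32, due 19, lateness 13
Batch 4: 32→40, due 32, lateness 8
Batch 5: 40→43, due 16, lateness 27
Maximum = 27.
SPT (increasing processing time): Batch 5 Batch 1 Batch 4 Batch 3 Batch 2.
Batch 5: 0→3, due 16, lateness -13
Batch 1: 3→10, due 35, lateness -25
Batch 4: 10→18, due 32, lateness -14
Batch 3: 18→29, due 19, lateness 10
Batch 2: 29→43, due 18, lateness 25
Maximum = 25.
Difference = 27 − 25 = 2.

2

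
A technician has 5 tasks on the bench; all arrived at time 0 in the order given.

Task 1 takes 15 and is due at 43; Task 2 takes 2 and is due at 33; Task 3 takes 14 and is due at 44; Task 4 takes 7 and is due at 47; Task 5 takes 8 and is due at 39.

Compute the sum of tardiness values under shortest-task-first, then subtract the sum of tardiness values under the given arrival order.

SPT (increasing processing time): Task 2 Task 4 Task 5 Task 3 Task 1.
Task 2: 0→2, due 33, tardiness 0
Task 4: 2→9, due 47, tardiness 0
Task 5: 9→17, due 39, tardiness 0
Task 3: 17→31, due 44, tardiness 0
Task 1: 31→46, due 43, tardiness 3
Sum = 0+0+0+0+3 = 3.
FIFO (arrival order): Task 1 Task 2 Task 3 Task 4 Task 5.
Task 1: 0→15, due 43, tardiness 0
Task 2: 15→17, due 33, tardiness 0
Task 3: 17→31, due 44, tardiness 0
Task 4: 31→38, due 47, tardiness 0
Task 5: 38→46, due 39, tardiness 7
Sum = 0+0+0+0+7 = 7.
Difference = 3 − 7 = -4.

-4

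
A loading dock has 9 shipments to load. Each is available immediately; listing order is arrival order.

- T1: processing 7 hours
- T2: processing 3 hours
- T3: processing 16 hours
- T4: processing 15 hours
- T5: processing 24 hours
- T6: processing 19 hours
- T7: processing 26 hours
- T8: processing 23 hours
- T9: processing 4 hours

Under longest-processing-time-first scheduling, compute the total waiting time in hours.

736

LPT (decreasing processing time): T7 T5 T8 T6 T3 T4 T1 T9 T2.
T7: waits 0, runs 0→26
T5: waits 26, runs 26→50
T8: waits 50, runs 50→73
T6: waits 73, runs 73→92
T3: waits 92, runs 92→108
T4: waits 108, runs 108→123
T1: waits 123, runs 123→130
T9: waits 130, runs 130→134
T2: waits 134, runs 134→137
Sum = 0+26+50+73+92+108+123+130+134 = 736.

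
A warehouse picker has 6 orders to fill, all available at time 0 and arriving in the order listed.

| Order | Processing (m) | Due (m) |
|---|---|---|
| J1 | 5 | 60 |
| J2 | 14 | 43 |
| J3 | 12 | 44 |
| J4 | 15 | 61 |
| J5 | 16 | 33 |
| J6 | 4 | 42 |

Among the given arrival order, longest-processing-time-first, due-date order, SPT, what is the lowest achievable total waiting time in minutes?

FIFO (arrival order): J1 J2 J3 J4 J5 J6.
J1: waits 0, runs 0→5
J2: waits 5, runs 5→19
J3: waits 19, runs 19→31
J4: waits 31, runs 31→46
J5: waits 46, runs 46→62
J6: waits 62, runs 62→66
Sum = 0+5+19+31+46+62 = 163.
LPT (decreasing processing time): J5 J4 J2 J3 J1 J6.
J5: waits 0, runs 0→16
J4: waits 16, runs 16→31
J2: waits 31, runs 31→45
J3: waits 45, runs 45→57
J1: waits 57, runs 57→62
J6: waits 62, runs 62→66
Sum = 0+16+31+45+57+62 = 211.
EDD (increasing due date): J5 J6 J2 J3 J1 J4.
J5: waits 0, runs 0→16
J6: waits 16, runs 16→20
J2: waits 20, runs 20→34
J3: waits 34, runs 34→46
J1: waits 46, runs 46→51
J4: waits 51, runs 51→66
Sum = 0+16+20+34+46+51 = 167.
SPT (increasing processing time): J6 J1 J3 J2 J4 J5.
J6: waits 0, runs 0→4
J1: waits 4, runs 4→9
J3: waits 9, runs 9→21
J2: waits 21, runs 21→35
J4: waits 35, runs 35→50
J5: waits 50, runs 50→66
Sum = 0+4+9+21+35+50 = 119.
FIFO 163, LPT 211, EDD 167, SPT 119 → minimum 119.

119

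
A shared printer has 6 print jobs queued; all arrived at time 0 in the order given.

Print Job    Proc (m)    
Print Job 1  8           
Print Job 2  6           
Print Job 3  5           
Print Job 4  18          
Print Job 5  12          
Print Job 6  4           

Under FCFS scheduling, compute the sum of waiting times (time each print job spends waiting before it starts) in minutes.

127

FIFO (arrival order): Print Job 1 Print Job 2 Print Job 3 Print Job 4 Print Job 5 Print Job 6.
Print Job 1: waits 0, runs 0→8
Print Job 2: waits 8, runs 8→14
Print Job 3: waits 14, runs 14→19
Print Job 4: waits 19, runs 19→37
Print Job 5: waits 37, runs 37→49
Print Job 6: waits 49, runs 49→53
Sum = 0+8+14+19+37+49 = 127.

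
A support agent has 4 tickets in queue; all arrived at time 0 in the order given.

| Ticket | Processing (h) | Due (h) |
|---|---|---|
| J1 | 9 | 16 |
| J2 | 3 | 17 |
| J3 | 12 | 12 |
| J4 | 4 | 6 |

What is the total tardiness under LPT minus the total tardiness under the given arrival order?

1

LPT (decreasing processing time): J3 J1 J4 J2.
J3: 0→12, due 12, tardiness 0
J1: 12→21, due 16, tardiness 5
J4: 21→25, due 6, tardiness 19
J2: 25→28, due 17, tardiness 11
Sum = 0+5+19+11 = 35.
FIFO (arrival order): J1 J2 J3 J4.
J1: 0→9, due 16, tardiness 0
J2: 9→12, due 17, tardiness 0
J3: 12→24, due 12, tardiness 12
J4: 24→28, due 6, tardiness 22
Sum = 0+0+12+22 = 34.
Difference = 35 − 34 = 1.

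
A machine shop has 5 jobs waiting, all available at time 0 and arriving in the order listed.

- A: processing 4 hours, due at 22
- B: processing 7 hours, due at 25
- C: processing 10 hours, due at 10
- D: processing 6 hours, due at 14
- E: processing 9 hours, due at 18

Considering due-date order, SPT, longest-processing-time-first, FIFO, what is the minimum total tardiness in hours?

27

EDD (increasing due date): C D E A B.
C: 0→10, due 10, tardiness 0
D: 10→16, due 14, tardiness 2
E: 16→25, due 18, tardiness 7
A: 25→29, due 22, tardiness 7
B: 29→36, due 25, tardiness 11
Sum = 0+2+7+7+11 = 27.
SPT (increasing processing time): A D B E C.
A: 0→4, due 22, tardiness 0
D: 4→10, due 14, tardiness 0
B: 10→17, due 25, tardiness 0
E: 17→26, due 18, tardiness 8
C: 26→36, due 10, tardiness 26
Sum = 0+0+0+8+26 = 34.
LPT (decreasing processing time): C E B D A.
C: 0→10, due 10, tardiness 0
E: 10→19, due 18, tardiness 1
B: 19→26, due 25, tardiness 1
D: 26→32, due 14, tardiness 18
A: 32→36, due 22, tardiness 14
Sum = 0+1+1+18+14 = 34.
FIFO (arrival order): A B C D E.
A: 0→4, due 22, tardiness 0
B: 4→11, due 25, tardiness 0
C: 11→21, due 10, tardiness 11
D: 21→27, due 14, tardiness 13
E: 27→36, due 18, tardiness 18
Sum = 0+0+11+13+18 = 42.
EDD 27, SPT 34, LPT 34, FIFO 42 → minimum 27.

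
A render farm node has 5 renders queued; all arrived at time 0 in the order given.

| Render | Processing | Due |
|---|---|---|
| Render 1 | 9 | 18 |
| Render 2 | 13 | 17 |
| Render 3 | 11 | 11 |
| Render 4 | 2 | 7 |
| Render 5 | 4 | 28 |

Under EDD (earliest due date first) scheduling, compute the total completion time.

EDD (increasing due date): Render 4 Render 3 Render 2 Render 1 Render 5.
Render 4: 0→2
Render 3: 2→13
Render 2: 13→26
Render 1: 26→35
Render 5: 35→39
Sum = 2+13+26+35+39 = 115.

115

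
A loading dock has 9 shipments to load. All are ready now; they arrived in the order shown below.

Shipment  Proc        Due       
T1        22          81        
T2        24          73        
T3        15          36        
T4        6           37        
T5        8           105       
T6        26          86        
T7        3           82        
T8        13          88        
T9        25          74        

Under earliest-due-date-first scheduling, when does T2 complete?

45

EDD (increasing due date): T3 T4 T2 T9 T1 T7 T6 T8 T5.
T3: 0→15
T4: 15→21
T2: 21→45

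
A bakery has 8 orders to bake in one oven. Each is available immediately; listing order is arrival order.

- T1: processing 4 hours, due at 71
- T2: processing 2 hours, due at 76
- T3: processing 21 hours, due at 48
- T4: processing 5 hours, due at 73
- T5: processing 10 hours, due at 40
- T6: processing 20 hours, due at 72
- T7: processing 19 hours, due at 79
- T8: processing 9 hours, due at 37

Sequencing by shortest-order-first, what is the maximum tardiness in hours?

SPT (increasing processing time): T2 T1 T4 T8 T5 T7 T6 T3.
T2: 0→2, due 76, tardiness 0
T1: 2→6, due 71, tardiness 0
T4: 6→11, due 73, tardiness 0
T8: 11→20, due 37, tardiness 0
T5: 20→30, due 40, tardiness 0
T7: 30→49, due 79, tardiness 0
T6: 49→69, due 72, tardiness 0
T3: 69→90, due 48, tardiness 42
Maximum = 42.

42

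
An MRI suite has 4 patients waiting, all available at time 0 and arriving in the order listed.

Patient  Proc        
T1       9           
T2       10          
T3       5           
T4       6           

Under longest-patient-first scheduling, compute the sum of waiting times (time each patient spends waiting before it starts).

54

LPT (decreasing processing time): T2 T1 T4 T3.
T2: waits 0, runs 0→10
T1: waits 10, runs 10→19
T4: waits 19, runs 19→25
T3: waits 25, runs 25→30
Sum = 0+10+19+25 = 54.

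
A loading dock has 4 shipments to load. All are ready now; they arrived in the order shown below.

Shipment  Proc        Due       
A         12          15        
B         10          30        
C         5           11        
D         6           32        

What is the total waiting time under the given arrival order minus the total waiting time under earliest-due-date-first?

FIFO (arrival order): A B C D.
A: waits 0, runs 0→12
B: waits 12, runs 12→22
C: waits 22, runs 22→27
D: waits 27, runs 27→33
Sum = 0+12+22+27 = 61.
EDD (increasing due date): C A B D.
C: waits 0, runs 0→5
A: waits 5, runs 5→17
B: waits 17, runs 17→27
D: waits 27, runs 27→33
Sum = 0+5+17+27 = 49.
Difference = 61 − 49 = 12.

12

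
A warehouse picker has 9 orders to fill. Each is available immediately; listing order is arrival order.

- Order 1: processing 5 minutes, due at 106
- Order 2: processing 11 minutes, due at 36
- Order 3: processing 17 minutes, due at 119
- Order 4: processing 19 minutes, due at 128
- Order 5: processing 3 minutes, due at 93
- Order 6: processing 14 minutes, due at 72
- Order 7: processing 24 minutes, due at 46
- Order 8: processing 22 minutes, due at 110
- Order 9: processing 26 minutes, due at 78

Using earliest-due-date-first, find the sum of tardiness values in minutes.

16

EDD (increasing due date): Order 2 Order 7 Order 6 Order 9 Order 5 Order 1 Order 8 Order 3 Order 4.
Order 2: 0→11, due 36, tardiness 0
Order 7: 11→35, due 46, tardiness 0
Order 6: 35→49, due 72, tardiness 0
Order 9: 49→75, due 78, tardiness 0
Order 5: 75→78, due 93, tardiness 0
Order 1: 78→83, due 106, tardiness 0
Order 8: 83→105, due 110, tardiness 0
Order 3: 105→122, due 119, tardiness 3
Order 4: 122→141, due 128, tardiness 13
Sum = 0+0+0+0+0+0+0+3+13 = 16.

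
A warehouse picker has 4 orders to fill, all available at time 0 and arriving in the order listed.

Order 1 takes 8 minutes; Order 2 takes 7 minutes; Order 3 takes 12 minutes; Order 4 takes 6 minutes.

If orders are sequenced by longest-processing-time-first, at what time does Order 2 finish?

27

LPT (decreasing processing time): Order 3 Order 1 Order 2 Order 4.
Order 3: 0→12
Order 1: 12→20
Order 2: 20→27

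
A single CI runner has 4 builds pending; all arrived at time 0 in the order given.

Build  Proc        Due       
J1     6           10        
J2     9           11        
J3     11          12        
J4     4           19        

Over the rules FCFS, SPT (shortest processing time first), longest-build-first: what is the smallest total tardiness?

26

FIFO (arrival order): J1 J2 J3 J4.
J1: 0→6, due 10, tardiness 0
J2: 6→15, due 11, tardiness 4
J3: 15→26, due 12, tardiness 14
J4: 26→30, due 19, tardiness 11
Sum = 0+4+14+11 = 29.
SPT (increasing processing time): J4 J1 J2 J3.
J4: 0→4, due 19, tardiness 0
J1: 4→10, due 10, tardiness 0
J2: 10→19, due 11, tardiness 8
J3: 19→30, due 12, tardiness 18
Sum = 0+0+8+18 = 26.
LPT (decreasing processing time): J3 J2 J1 J4.
J3: 0→11, due 12, tardiness 0
J2: 11→20, due 11, tardiness 9
J1: 20→26, due 10, tardiness 16
J4: 26→30, due 19, tardiness 11
Sum = 0+9+16+11 = 36.
FIFO 29, SPT 26, LPT 36 → minimum 26.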